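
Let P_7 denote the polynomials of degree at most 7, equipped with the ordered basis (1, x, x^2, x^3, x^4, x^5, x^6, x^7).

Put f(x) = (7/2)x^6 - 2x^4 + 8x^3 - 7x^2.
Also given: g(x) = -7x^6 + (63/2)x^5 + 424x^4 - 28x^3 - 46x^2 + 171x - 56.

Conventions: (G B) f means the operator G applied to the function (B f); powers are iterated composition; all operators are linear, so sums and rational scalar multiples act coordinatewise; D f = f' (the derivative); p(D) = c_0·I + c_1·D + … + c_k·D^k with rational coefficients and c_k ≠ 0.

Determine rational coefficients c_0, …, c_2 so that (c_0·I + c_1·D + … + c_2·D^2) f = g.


D^0 f = (7/2)x^6 - 2x^4 + 8x^3 - 7x^2
D^1 f = 21x^5 - 8x^3 + 24x^2 - 14x
D^2 f = 105x^4 - 24x^2 + 48x - 14
matching coefficients of g against c_0 f + c_1 Df + … from the top degree down determines the c_i
solution: c_0 = -2, c_1 = 3/2, c_2 = 4

c_0 = -2, c_1 = 3/2, c_2 = 4


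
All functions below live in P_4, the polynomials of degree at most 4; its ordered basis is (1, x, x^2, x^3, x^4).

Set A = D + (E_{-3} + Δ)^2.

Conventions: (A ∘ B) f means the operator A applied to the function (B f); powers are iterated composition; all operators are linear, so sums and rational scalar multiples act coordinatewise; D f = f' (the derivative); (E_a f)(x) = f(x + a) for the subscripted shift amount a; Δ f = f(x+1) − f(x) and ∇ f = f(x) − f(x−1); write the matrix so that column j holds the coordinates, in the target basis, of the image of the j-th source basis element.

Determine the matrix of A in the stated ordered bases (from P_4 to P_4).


the matrix is [[1, -3, 28, -172, 1180]; [0, 1, -6, 84, -688]; [0, 0, 1, -9, 168]; [0, 0, 0, 1, -12]; [0, 0, 0, 0, 1]] (rows listed top to bottom)

image of 1: 1
image of x: x - 3
image of x^2: x^2 - 6x + 28
image of x^3: x^3 - 9x^2 + 84x - 172
image of x^4: x^4 - 12x^3 + 168x^2 - 688x + 1180
each image's coordinates form column j of the matrix


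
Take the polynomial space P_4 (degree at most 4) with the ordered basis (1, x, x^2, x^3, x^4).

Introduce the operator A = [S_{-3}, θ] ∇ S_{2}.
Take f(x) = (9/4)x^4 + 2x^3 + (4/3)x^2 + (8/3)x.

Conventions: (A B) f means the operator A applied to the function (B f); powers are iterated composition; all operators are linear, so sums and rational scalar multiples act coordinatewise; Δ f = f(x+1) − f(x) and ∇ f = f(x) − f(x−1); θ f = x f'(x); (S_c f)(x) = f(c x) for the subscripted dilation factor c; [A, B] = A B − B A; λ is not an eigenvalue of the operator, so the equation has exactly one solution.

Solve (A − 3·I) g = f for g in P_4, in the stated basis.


write g with unknown coordinates in the stated basis and equate coefficients in (A − 3·I) g = f
solving from the highest basis element down gives g = -(3/4)x^4 - (2/3)x^3 - (4/9)x^2 - (8/9)x
check: A g = 0
so A g − 3·g = (9/4)x^4 + 2x^3 + (4/3)x^2 + (8/3)x = f ✓

the result is g(x) = -(3/4)x^4 - (2/3)x^3 - (4/9)x^2 - (8/9)x


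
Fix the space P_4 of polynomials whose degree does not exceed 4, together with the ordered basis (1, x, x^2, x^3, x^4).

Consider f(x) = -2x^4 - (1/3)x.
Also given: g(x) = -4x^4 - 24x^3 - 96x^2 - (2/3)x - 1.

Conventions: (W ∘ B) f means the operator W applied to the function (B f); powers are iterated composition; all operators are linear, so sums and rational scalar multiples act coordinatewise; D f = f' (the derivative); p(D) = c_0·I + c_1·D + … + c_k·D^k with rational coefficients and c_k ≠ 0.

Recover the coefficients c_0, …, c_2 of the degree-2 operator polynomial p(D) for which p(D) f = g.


D^0 f = -2x^4 - (1/3)x
D^1 f = -8x^3 - 1/3
D^2 f = -24x^2
matching coefficients of g against c_0 f + c_1 Df + … from the top degree down determines the c_i
solution: c_0 = 2, c_1 = 3, c_2 = 4

p(D) = 2·I + 3·D + 4·D^2, i.e. c_0 = 2, c_1 = 3, c_2 = 4


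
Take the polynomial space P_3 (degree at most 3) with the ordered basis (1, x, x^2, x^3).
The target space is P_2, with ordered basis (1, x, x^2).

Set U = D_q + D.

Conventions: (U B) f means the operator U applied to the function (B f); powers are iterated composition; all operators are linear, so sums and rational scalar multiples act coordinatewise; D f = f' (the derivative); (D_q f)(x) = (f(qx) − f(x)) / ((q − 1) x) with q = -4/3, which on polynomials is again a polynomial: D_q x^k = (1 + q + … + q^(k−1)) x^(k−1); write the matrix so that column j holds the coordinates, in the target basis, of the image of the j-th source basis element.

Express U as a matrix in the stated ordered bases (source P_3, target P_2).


image of 1: 0
image of x: 2
image of x^2: (5/3)x
image of x^3: (40/9)x^2
each image's coordinates form column j of the matrix

the matrix is [[0, 2, 0, 0]; [0, 0, 5/3, 0]; [0, 0, 0, 40/9]] (rows listed top to bottom)


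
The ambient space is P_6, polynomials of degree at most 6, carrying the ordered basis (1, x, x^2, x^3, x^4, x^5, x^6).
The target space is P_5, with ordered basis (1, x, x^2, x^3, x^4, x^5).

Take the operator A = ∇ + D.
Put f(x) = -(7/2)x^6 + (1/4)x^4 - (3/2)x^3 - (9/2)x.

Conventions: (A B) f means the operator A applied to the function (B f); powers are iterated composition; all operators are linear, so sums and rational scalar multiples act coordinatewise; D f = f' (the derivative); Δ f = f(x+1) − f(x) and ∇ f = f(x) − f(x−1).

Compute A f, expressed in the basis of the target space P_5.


the image equals g(x) = -42x^5 + (105/2)x^4 - 68x^3 + 42x^2 - (31/2)x - 29/4

∇ f = -21x^5 + (105/2)x^4 - 69x^3 + (93/2)x^2 - (31/2)x - 11/4
D f = -21x^5 + x^3 - (9/2)x^2 - 9/2
(∇ + D) f = -42x^5 + (105/2)x^4 - 68x^3 + 42x^2 - (31/2)x - 29/4


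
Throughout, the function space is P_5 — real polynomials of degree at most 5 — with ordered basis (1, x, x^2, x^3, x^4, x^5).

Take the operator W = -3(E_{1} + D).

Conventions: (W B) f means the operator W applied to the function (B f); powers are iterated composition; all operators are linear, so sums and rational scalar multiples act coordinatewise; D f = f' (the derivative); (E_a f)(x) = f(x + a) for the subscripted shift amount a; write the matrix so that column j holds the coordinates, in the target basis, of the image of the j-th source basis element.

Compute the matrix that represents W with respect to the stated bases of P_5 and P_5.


image of 1: -3
image of x: -3x - 6
image of x^2: -3x^2 - 12x - 3
image of x^3: -3x^3 - 18x^2 - 9x - 3
image of x^4: -3x^4 - 24x^3 - 18x^2 - 12x - 3
image of x^5: -3x^5 - 30x^4 - 30x^3 - 30x^2 - 15x - 3
each image's coordinates form column j of the matrix

the matrix is [[-3, -6, -3, -3, -3, -3]; [0, -3, -12, -9, -12, -15]; [0, 0, -3, -18, -18, -30]; [0, 0, 0, -3, -24, -30]; [0, 0, 0, 0, -3, -30]; [0, 0, 0, 0, 0, -3]] (rows listed top to bottom)


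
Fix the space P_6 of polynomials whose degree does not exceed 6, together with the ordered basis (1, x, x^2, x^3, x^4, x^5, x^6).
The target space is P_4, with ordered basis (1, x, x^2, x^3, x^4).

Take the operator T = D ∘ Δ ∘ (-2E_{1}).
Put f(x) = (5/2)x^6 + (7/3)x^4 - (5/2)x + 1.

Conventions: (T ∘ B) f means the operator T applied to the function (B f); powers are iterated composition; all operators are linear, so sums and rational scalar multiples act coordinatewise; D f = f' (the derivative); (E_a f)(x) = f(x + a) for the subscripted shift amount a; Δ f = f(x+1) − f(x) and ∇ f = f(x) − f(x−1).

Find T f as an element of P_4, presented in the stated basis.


the result is g(x) = -150x^4 - 900x^3 - 2156x^2 - 2418x - 3182/3

E_{1} f = (5/2)x^6 + 15x^5 + (239/6)x^4 + (178/3)x^3 + (103/2)x^2 + (131/6)x + 10/3
(-2E_{1}) f = -5x^6 - 30x^5 - (239/3)x^4 - (356/3)x^3 - 103x^2 - (131/3)x - 20/3
Δ (-2E_{1}) f = -30x^5 - 225x^4 - (2156/3)x^3 - 1209x^2 - (3182/3)x - 380
D Δ (-2E_{1}) f = -150x^4 - 900x^3 - 2156x^2 - 2418x - 3182/3


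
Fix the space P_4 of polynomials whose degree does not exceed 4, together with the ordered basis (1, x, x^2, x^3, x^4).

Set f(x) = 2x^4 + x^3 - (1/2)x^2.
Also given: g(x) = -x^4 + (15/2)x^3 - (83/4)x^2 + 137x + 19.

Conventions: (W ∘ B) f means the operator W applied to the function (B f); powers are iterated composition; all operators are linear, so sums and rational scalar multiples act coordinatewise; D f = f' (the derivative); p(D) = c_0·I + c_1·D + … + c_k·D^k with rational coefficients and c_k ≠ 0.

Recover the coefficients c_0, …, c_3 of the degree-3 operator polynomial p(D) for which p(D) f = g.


p(D) = -(1/2)·I + D − D^2 + 3·D^3, i.e. c_0 = -1/2, c_1 = 1, c_2 = -1, c_3 = 3

D^0 f = 2x^4 + x^3 - (1/2)x^2
D^1 f = 8x^3 + 3x^2 - x
D^2 f = 24x^2 + 6x - 1
D^3 f = 48x + 6
matching coefficients of g against c_0 f + c_1 Df + … from the top degree down determines the c_i
solution: c_0 = -1/2, c_1 = 1, c_2 = -1, c_3 = 3


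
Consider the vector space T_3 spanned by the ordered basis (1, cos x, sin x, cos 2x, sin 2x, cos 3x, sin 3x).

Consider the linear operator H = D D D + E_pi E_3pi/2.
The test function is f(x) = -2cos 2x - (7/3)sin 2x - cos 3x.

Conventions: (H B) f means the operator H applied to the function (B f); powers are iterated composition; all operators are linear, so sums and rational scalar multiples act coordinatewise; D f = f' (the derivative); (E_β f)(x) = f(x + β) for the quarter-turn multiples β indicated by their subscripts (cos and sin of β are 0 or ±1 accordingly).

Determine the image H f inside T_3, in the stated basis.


D f = -(14/3)cos 2x + 4sin 2x + 3sin 3x
D D f = 8cos 2x + (28/3)sin 2x + 9cos 3x
D D D f = (56/3)cos 2x - 16sin 2x - 27sin 3x
E_3pi/2 f = 2cos 2x + (7/3)sin 2x + sin 3x
E_pi E_3pi/2 f = 2cos 2x + (7/3)sin 2x - sin 3x
(D D D + E_pi E_3pi/2) f = (62/3)cos 2x - (41/3)sin 2x - 28sin 3x

the image equals g(x) = (62/3)cos 2x - (41/3)sin 2x - 28sin 3x


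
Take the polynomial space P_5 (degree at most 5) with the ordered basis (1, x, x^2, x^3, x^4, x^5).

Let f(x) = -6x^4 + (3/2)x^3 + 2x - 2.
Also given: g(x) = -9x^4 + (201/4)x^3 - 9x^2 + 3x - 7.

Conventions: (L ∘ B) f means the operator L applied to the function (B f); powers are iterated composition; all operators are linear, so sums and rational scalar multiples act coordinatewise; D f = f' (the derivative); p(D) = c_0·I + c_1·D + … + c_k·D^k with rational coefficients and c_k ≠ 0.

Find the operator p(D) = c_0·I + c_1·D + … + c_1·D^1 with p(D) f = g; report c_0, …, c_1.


D^0 f = -6x^4 + (3/2)x^3 + 2x - 2
D^1 f = -24x^3 + (9/2)x^2 + 2
matching coefficients of g against c_0 f + c_1 Df + … from the top degree down determines the c_i
solution: c_0 = 3/2, c_1 = -2

c_0 = 3/2, c_1 = -2


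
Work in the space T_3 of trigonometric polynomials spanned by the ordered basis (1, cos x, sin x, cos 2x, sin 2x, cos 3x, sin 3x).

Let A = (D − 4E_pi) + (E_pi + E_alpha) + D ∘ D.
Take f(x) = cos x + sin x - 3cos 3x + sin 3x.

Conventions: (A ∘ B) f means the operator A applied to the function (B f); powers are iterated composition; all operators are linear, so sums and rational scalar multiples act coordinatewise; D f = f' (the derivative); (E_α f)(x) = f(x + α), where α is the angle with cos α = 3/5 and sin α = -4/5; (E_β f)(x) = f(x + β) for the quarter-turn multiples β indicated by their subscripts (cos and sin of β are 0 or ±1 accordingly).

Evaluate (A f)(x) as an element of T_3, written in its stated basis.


the image equals g(x) = (14/5)cos x + (12/5)sin x + (2932/125)cos 3x + (126/125)sin 3x

D f = cos x - sin x + 3cos 3x + 9sin 3x
E_pi f = -cos x - sin x + 3cos 3x - sin 3x
(-4E_pi) f = 4cos x + 4sin x - 12cos 3x + 4sin 3x
(D − 4E_pi) f = 5cos x + 3sin x - 9cos 3x + 13sin 3x
E_pi f = -cos x - sin x + 3cos 3x - sin 3x
E_alpha f = -(1/5)cos x + (7/5)sin x + (307/125)cos 3x - (249/125)sin 3x
(E_pi + E_alpha) f = -(6/5)cos x + (2/5)sin x + (682/125)cos 3x - (374/125)sin 3x
D f = cos x - sin x + 3cos 3x + 9sin 3x
D D f = -cos x - sin x + 27cos 3x - 9sin 3x
((D − 4E_pi) + (E_pi + E_alpha) + D ∘ D) f = (14/5)cos x + (12/5)sin x + (2932/125)cos 3x + (126/125)sin 3x


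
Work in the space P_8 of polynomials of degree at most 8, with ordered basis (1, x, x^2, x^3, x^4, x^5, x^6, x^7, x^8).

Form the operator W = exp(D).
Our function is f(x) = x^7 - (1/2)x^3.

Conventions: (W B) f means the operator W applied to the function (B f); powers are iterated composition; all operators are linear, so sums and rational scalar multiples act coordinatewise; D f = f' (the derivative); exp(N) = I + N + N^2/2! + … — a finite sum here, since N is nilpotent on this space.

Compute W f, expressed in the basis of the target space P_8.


order-1 term: 7x^6 - (3/2)x^2
order-2 term: 21x^5 - (3/2)x
order-3 term: 35x^4 - 1/2
order-4 term: 35x^3
order-5 term: 21x^2
order-6 term: 7x
order-7 term: 1
the series for exp(D) f terminates at order 7
exp(D) f = x^7 + 7x^6 + 21x^5 + 35x^4 + (69/2)x^3 + (39/2)x^2 + (11/2)x + 1/2

g(x) = x^7 + 7x^6 + 21x^5 + 35x^4 + (69/2)x^3 + (39/2)x^2 + (11/2)x + 1/2


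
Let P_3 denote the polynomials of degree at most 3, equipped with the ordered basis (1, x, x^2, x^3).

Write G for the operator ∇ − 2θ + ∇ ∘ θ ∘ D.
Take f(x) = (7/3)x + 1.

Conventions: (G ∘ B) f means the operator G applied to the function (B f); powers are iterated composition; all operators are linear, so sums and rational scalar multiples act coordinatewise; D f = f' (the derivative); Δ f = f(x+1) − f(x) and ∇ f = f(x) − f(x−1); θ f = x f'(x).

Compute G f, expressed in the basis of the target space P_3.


∇ f = 7/3
θ f = (7/3)x
(-2θ) f = -(14/3)x
D f = 7/3
θ D f = 0
∇ θ D f = 0
(∇ − 2θ + ∇ ∘ θ ∘ D) f = -(14/3)x + 7/3

the result is g(x) = -(14/3)x + 7/3


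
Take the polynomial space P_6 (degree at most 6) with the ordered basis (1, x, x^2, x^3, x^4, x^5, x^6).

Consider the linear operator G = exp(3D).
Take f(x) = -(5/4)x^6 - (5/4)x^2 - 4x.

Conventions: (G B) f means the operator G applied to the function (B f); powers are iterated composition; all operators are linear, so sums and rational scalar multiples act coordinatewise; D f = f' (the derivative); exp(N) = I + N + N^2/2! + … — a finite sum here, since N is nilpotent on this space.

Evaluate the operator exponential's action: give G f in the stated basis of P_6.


the result is g(x) = -(5/4)x^6 - (45/2)x^5 - (675/4)x^4 - 675x^3 - 1520x^2 - 1834x - 1869/2

order-1 term: -(45/2)x^5 - (15/2)x - 12
order-2 term: -(675/4)x^4 - 45/4
order-3 term: -675x^3
order-4 term: -(6075/4)x^2
order-5 term: -(3645/2)x
order-6 term: -3645/4
the series for exp(3D) f terminates at order 6
exp(3D) f = -(5/4)x^6 - (45/2)x^5 - (675/4)x^4 - 675x^3 - 1520x^2 - 1834x - 1869/2


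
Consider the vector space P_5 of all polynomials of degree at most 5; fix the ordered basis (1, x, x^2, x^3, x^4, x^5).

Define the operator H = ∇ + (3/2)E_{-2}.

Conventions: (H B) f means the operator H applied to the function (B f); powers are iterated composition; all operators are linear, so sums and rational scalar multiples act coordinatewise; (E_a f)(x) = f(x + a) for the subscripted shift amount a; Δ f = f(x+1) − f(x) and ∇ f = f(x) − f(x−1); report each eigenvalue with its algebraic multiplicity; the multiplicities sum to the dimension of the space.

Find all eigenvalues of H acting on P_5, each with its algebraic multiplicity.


image of 1: 3/2
image of x: (3/2)x - 2
image of x^2: (3/2)x^2 - 4x + 5
image of x^3: (3/2)x^3 - 6x^2 + 15x - 11
image of x^4: (3/2)x^4 - 8x^3 + 30x^2 - 44x + 23
image of x^5: (3/2)x^5 - 10x^4 + 50x^3 - 110x^2 + 115x - 47
the matrix is upper triangular; its diagonal is (3/2, 3/2, 3/2, 3/2, 3/2, 3/2)
for a triangular matrix the eigenvalues are the diagonal entries, with algebraic multiplicity their repetition count

λ = 3/2 (multiplicity 6)


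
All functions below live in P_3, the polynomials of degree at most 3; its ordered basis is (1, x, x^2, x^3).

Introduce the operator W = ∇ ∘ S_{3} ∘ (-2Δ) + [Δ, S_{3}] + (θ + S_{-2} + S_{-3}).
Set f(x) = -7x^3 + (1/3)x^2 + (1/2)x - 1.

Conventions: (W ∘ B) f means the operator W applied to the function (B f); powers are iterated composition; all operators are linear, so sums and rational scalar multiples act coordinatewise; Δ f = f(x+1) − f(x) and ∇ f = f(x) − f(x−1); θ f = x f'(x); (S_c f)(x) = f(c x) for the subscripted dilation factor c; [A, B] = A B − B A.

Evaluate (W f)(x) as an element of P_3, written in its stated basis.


the result is g(x) = 224x^3 - 373x^2 + 254x - 1309/3

Δ f = -21x^2 - (61/3)x - 37/6
(-2Δ) f = 42x^2 + (122/3)x + 37/3
S_{3} (-2Δ) f = 378x^2 + 122x + 37/3
∇ S_{3} (-2Δ) f = 756x - 256
S_{3} f = -189x^3 + 3x^2 + (3/2)x - 1
Δ S_{3} f = -567x^2 - 561x - 369/2
Δ f = -21x^2 - (61/3)x - 37/6
S_{3} Δ f = -189x^2 - 61x - 37/6
[Δ, S_{3}] f = -378x^2 - 500x - 535/3
θ f = -21x^3 + (2/3)x^2 + (1/2)x
S_{-2} f = 56x^3 + (4/3)x^2 - x - 1
S_{-3} f = 189x^3 + 3x^2 - (3/2)x - 1
(θ + S_{-2} + S_{-3}) f = 224x^3 + 5x^2 - 2x - 2
(∇ ∘ S_{3} ∘ (-2Δ) + [Δ, S_{3}] + (θ + S_{-2} + S_{-3})) f = 224x^3 - 373x^2 + 254x - 1309/3


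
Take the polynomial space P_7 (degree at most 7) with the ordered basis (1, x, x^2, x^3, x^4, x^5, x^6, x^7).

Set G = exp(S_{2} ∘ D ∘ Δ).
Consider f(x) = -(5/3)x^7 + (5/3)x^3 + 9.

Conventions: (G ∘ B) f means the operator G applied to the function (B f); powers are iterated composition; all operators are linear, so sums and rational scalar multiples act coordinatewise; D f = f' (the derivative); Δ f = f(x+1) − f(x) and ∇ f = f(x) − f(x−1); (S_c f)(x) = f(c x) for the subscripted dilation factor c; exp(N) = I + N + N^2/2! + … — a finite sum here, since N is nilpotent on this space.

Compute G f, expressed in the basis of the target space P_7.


the result is g(x) = -(5/3)x^7 - 2240x^5 - 2800x^4 - 181065x^3 - 202300x^2 - 806520x - 984893/3

order-1 term: -2240x^5 - 2800x^4 - (5600/3)x^3 - 700x^2 - 120x - 20/3
order-2 term: -179200x^3 - 201600x^2 - 89600x - 14700
order-3 term: -716800x - 313600
the series for exp(S_{2} ∘ D ∘ Δ) f terminates at order 3
exp(S_{2} ∘ D ∘ Δ) f = -(5/3)x^7 - 2240x^5 - 2800x^4 - 181065x^3 - 202300x^2 - 806520x - 984893/3


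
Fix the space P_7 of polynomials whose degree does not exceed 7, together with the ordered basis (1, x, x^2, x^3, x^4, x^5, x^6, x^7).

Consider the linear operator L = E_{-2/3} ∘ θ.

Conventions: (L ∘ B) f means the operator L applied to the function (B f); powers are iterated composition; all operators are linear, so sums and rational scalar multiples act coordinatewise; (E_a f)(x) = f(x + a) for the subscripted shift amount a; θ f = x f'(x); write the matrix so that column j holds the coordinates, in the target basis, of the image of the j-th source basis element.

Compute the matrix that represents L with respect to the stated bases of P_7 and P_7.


image of 1: 0
image of x: x - 2/3
image of x^2: 2x^2 - (8/3)x + 8/9
image of x^3: 3x^3 - 6x^2 + 4x - 8/9
image of x^4: 4x^4 - (32/3)x^3 + (32/3)x^2 - (128/27)x + 64/81
image of x^5: 5x^5 - (50/3)x^4 + (200/9)x^3 - (400/27)x^2 + (400/81)x - 160/243
image of x^6: 6x^6 - 24x^5 + 40x^4 - (320/9)x^3 + (160/9)x^2 - (128/27)x + 128/243
image of x^7: 7x^7 - (98/3)x^6 + (196/3)x^5 - (1960/27)x^4 + (3920/81)x^3 - (1568/81)x^2 + (3136/729)x - 896/2187
each image's coordinates form column j of the matrix

the matrix is [[0, -2/3, 8/9, -8/9, 64/81, -160/243, 128/243, -896/2187]; [0, 1, -8/3, 4, -128/27, 400/81, -128/27, 3136/729]; [0, 0, 2, -6, 32/3, -400/27, 160/9, -1568/81]; [0, 0, 0, 3, -32/3, 200/9, -320/9, 3920/81]; [0, 0, 0, 0, 4, -50/3, 40, -1960/27]; [0, 0, 0, 0, 0, 5, -24, 196/3]; [0, 0, 0, 0, 0, 0, 6, -98/3]; [0, 0, 0, 0, 0, 0, 0, 7]] (rows listed top to bottom)


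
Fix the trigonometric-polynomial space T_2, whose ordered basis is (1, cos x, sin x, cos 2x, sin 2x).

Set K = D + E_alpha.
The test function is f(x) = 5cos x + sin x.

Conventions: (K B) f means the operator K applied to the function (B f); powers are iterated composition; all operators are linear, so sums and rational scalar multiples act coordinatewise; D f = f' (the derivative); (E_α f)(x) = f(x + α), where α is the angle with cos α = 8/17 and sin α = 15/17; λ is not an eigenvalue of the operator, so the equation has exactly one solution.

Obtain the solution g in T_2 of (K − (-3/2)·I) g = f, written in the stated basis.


write g with unknown coordinates in the stated basis and equate coefficients in (K − (-3/2)·I) g = f
solving from the highest basis element down gives g = (542/505)cos x + (774/505)sin x
check: K g = (1712/505)cos x - (656/505)sin x
so K g − (-3/2)·g = 5cos x + sin x = f ✓

the image equals g(x) = (542/505)cos x + (774/505)sin x


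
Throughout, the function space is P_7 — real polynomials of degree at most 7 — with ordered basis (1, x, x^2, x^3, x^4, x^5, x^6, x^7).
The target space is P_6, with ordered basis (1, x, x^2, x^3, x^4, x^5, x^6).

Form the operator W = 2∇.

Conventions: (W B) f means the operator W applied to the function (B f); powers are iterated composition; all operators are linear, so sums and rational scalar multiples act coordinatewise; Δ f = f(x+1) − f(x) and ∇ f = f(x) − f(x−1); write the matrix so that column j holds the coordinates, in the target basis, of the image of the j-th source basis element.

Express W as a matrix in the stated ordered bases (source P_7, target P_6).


the matrix is [[0, 2, -2, 2, -2, 2, -2, 2]; [0, 0, 4, -6, 8, -10, 12, -14]; [0, 0, 0, 6, -12, 20, -30, 42]; [0, 0, 0, 0, 8, -20, 40, -70]; [0, 0, 0, 0, 0, 10, -30, 70]; [0, 0, 0, 0, 0, 0, 12, -42]; [0, 0, 0, 0, 0, 0, 0, 14]] (rows listed top to bottom)

image of 1: 0
image of x: 2
image of x^2: 4x - 2
image of x^3: 6x^2 - 6x + 2
image of x^4: 8x^3 - 12x^2 + 8x - 2
image of x^5: 10x^4 - 20x^3 + 20x^2 - 10x + 2
image of x^6: 12x^5 - 30x^4 + 40x^3 - 30x^2 + 12x - 2
image of x^7: 14x^6 - 42x^5 + 70x^4 - 70x^3 + 42x^2 - 14x + 2
each image's coordinates form column j of the matrix


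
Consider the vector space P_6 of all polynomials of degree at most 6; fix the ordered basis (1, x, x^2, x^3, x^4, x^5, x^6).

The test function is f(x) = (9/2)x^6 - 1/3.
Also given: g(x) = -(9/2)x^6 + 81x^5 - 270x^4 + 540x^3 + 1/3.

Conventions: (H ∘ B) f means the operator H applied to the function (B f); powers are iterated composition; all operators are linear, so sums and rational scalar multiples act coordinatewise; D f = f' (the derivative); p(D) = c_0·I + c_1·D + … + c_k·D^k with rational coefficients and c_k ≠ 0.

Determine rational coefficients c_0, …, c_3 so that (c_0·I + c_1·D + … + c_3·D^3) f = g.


D^0 f = (9/2)x^6 - 1/3
D^1 f = 27x^5
D^2 f = 135x^4
D^3 f = 540x^3
matching coefficients of g against c_0 f + c_1 Df + … from the top degree down determines the c_i
solution: c_0 = -1, c_1 = 3, c_2 = -2, c_3 = 1

p(D) = -I + 3·D − 2·D^2 + D^3, i.e. c_0 = -1, c_1 = 3, c_2 = -2, c_3 = 1


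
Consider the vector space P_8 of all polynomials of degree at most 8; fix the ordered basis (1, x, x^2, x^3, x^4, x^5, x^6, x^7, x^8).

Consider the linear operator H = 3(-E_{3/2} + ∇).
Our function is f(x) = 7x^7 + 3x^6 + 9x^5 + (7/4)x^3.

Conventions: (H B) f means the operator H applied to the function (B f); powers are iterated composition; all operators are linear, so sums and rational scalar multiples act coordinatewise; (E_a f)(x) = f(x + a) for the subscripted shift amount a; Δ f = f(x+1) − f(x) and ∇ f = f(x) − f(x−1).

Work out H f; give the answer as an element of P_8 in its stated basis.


the result is g(x) = -21x^7 - (165/2)x^6 - (5949/4)x^5 - (18015/8)x^4 - (92259/16)x^3 - (140013/32)x^2 - (195015/64)x - 81897/128

E_{3/2} f = 7x^7 + (153/2)x^6 + (1467/4)x^5 + (7965/8)x^4 + (26353/16)x^3 + (52983/32)x^2 + (59805/64)x + 29187/128
(-E_{3/2}) f = -7x^7 - (153/2)x^6 - (1467/4)x^5 - (7965/8)x^4 - (26353/16)x^3 - (52983/32)x^2 - (59805/64)x - 29187/128
∇ f = 49x^6 - 129x^5 + 245x^4 - 275x^3 + (789/4)x^2 - (325/4)x + 59/4
(-E_{3/2} + ∇) f = -7x^7 - (55/2)x^6 - (1983/4)x^5 - (6005/8)x^4 - (30753/16)x^3 - (46671/32)x^2 - (65005/64)x - 27299/128
(3(-E_{3/2} + ∇)) f = -21x^7 - (165/2)x^6 - (5949/4)x^5 - (18015/8)x^4 - (92259/16)x^3 - (140013/32)x^2 - (195015/64)x - 81897/128


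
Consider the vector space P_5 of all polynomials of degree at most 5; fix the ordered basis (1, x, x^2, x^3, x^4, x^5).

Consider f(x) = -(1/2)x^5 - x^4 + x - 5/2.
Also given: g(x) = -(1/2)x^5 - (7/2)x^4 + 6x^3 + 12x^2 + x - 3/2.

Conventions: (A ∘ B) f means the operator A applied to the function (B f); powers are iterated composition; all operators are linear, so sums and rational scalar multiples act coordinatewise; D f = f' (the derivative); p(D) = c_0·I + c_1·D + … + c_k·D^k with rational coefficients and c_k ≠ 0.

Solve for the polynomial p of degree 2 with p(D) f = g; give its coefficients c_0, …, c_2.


p(D) = I + D − D^2, i.e. c_0 = 1, c_1 = 1, c_2 = -1

D^0 f = -(1/2)x^5 - x^4 + x - 5/2
D^1 f = -(5/2)x^4 - 4x^3 + 1
D^2 f = -10x^3 - 12x^2
matching coefficients of g against c_0 f + c_1 Df + … from the top degree down determines the c_i
solution: c_0 = 1, c_1 = 1, c_2 = -1


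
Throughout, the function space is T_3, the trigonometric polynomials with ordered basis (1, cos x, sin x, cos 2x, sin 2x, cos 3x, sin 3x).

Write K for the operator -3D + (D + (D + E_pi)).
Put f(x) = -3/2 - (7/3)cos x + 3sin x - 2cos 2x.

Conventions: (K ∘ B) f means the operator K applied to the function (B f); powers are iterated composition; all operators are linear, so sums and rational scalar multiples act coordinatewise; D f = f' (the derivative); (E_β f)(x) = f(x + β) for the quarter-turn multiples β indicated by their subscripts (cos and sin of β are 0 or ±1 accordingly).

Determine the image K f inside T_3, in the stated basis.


D f = 3cos x + (7/3)sin x + 4sin 2x
(-3D) f = -9cos x - 7sin x - 12sin 2x
D f = 3cos x + (7/3)sin x + 4sin 2x
D f = 3cos x + (7/3)sin x + 4sin 2x
E_pi f = -3/2 + (7/3)cos x - 3sin x - 2cos 2x
(D + E_pi) f = -3/2 + (16/3)cos x - (2/3)sin x - 2cos 2x + 4sin 2x
(D + (D + E_pi)) f = -3/2 + (25/3)cos x + (5/3)sin x - 2cos 2x + 8sin 2x
(-3D + (D + (D + E_pi))) f = -3/2 - (2/3)cos x - (16/3)sin x - 2cos 2x - 4sin 2x

the result is g(x) = -3/2 - (2/3)cos x - (16/3)sin x - 2cos 2x - 4sin 2x


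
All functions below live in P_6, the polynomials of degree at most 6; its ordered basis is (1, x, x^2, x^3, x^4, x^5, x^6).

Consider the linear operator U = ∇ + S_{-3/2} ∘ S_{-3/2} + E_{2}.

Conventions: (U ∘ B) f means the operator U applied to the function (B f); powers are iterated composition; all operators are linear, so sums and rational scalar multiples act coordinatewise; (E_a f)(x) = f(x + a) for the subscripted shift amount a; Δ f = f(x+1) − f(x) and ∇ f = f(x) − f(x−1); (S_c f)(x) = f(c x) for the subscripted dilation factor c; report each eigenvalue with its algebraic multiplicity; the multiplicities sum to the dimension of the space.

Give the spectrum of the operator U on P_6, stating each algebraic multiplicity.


λ = 2 (multiplicity 1), λ = 13/4 (multiplicity 1), λ = 97/16 (multiplicity 1), λ = 793/64 (multiplicity 1), λ = 6817/256 (multiplicity 1), λ = 60073/1024 (multiplicity 1), λ = 535537/4096 (multiplicity 1)

image of 1: 2
image of x: (13/4)x + 3
image of x^2: (97/16)x^2 + 6x + 3
image of x^3: (793/64)x^3 + 9x^2 + 9x + 9
image of x^4: (6817/256)x^4 + 12x^3 + 18x^2 + 36x + 15
image of x^5: (60073/1024)x^5 + 15x^4 + 30x^3 + 90x^2 + 75x + 33
image of x^6: (535537/4096)x^6 + 18x^5 + 45x^4 + 180x^3 + 225x^2 + 198x + 63
the matrix is upper triangular; its diagonal is (2, 13/4, 97/16, 793/64, 6817/256, 60073/1024, 535537/4096)
for a triangular matrix the eigenvalues are the diagonal entries, with algebraic multiplicity their repetition count


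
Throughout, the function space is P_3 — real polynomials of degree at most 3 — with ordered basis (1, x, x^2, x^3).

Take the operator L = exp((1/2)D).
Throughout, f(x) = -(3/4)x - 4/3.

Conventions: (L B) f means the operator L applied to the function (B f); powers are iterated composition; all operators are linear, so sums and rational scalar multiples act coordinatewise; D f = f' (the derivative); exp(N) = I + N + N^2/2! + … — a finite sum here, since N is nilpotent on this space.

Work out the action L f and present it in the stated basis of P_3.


the image equals g(x) = -(3/4)x - 41/24

order-1 term: -3/8
the series for exp((1/2)D) f terminates at order 1
exp((1/2)D) f = -(3/4)x - 41/24


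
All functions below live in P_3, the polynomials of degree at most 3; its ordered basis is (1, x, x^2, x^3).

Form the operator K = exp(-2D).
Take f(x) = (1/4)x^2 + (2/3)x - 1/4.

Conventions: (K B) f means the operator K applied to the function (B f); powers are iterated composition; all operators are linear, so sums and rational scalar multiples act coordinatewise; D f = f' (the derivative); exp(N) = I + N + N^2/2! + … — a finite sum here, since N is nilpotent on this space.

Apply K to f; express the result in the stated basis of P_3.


order-1 term: -x - 4/3
order-2 term: 1
the series for exp(-2D) f terminates at order 2
exp(-2D) f = (1/4)x^2 - (1/3)x - 7/12

the image equals g(x) = (1/4)x^2 - (1/3)x - 7/12


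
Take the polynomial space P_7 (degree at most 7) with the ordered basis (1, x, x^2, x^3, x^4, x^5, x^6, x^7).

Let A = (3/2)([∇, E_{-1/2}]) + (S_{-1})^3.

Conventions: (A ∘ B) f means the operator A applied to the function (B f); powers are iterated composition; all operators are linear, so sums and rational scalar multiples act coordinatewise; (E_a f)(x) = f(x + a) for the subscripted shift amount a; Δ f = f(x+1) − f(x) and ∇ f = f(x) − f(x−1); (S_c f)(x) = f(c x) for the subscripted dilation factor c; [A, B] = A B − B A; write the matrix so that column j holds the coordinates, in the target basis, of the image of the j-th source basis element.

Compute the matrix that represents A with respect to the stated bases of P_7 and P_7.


the matrix is [[1, 0, 0, 0, 0, 0, 0, 0]; [0, -1, 0, 0, 0, 0, 0, 0]; [0, 0, 1, 0, 0, 0, 0, 0]; [0, 0, 0, -1, 0, 0, 0, 0]; [0, 0, 0, 0, 1, 0, 0, 0]; [0, 0, 0, 0, 0, -1, 0, 0]; [0, 0, 0, 0, 0, 0, 1, 0]; [0, 0, 0, 0, 0, 0, 0, -1]] (rows listed top to bottom)

image of 1: 1
image of x: -x
image of x^2: x^2
image of x^3: -x^3
image of x^4: x^4
image of x^5: -x^5
image of x^6: x^6
image of x^7: -x^7
each image's coordinates form column j of the matrix


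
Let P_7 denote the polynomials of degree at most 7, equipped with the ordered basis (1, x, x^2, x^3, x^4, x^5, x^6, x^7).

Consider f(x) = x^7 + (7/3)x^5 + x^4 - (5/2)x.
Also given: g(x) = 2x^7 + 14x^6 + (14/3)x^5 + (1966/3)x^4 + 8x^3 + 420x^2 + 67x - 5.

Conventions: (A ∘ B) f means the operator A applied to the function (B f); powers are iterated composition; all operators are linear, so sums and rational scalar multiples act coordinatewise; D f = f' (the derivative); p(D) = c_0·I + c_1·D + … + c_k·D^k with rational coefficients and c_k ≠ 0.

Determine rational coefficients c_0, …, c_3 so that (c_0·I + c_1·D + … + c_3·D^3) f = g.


p(D) = 2·I + 2·D + 3·D^3, i.e. c_0 = 2, c_1 = 2, c_2 = 0, c_3 = 3

D^0 f = x^7 + (7/3)x^5 + x^4 - (5/2)x
D^1 f = 7x^6 + (35/3)x^4 + 4x^3 - 5/2
D^2 f = 42x^5 + (140/3)x^3 + 12x^2
D^3 f = 210x^4 + 140x^2 + 24x
matching coefficients of g against c_0 f + c_1 Df + … from the top degree down determines the c_i
solution: c_0 = 2, c_1 = 2, c_2 = 0, c_3 = 3


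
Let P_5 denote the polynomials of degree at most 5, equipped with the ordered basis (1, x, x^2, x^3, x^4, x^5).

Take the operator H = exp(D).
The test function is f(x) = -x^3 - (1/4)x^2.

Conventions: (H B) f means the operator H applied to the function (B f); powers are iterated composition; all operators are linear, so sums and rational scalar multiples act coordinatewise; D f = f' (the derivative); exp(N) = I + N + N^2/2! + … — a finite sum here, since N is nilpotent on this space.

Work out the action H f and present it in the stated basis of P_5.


the image equals g(x) = -x^3 - (13/4)x^2 - (7/2)x - 5/4

order-1 term: -3x^2 - (1/2)x
order-2 term: -3x - 1/4
order-3 term: -1
the series for exp(D) f terminates at order 3
exp(D) f = -x^3 - (13/4)x^2 - (7/2)x - 5/4


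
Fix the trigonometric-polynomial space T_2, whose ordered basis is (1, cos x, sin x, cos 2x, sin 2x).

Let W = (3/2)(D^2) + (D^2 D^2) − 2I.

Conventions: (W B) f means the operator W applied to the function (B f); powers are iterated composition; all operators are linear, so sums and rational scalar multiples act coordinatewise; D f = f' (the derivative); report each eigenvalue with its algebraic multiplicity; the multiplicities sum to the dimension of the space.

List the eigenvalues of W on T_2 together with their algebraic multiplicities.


image of 1: -2
image of cos x: -(5/2)cos x
image of sin x: -(5/2)sin x
image of cos 2x: 8cos 2x
image of sin 2x: 8sin 2x
the matrix is diagonal; its diagonal is (-2, -5/2, -5/2, 8, 8)
for a triangular matrix the eigenvalues are the diagonal entries, with algebraic multiplicity their repetition count

λ = -5/2 (multiplicity 2), λ = -2 (multiplicity 1), λ = 8 (multiplicity 2)


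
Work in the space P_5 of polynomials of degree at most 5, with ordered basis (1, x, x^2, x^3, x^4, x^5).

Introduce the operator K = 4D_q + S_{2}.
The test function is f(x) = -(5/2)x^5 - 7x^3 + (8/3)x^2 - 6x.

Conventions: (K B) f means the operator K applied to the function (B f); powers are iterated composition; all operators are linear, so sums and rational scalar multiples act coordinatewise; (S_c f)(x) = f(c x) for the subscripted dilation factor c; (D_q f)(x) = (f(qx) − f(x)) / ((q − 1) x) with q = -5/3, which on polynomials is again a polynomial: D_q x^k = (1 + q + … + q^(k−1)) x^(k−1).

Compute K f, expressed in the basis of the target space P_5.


g(x) = -80x^5 - (4210/81)x^4 - 56x^3 - (436/9)x^2 - (172/9)x - 24

D_q f = -(2105/162)x^4 - (133/9)x^2 - (16/9)x - 6
(4D_q) f = -(4210/81)x^4 - (532/9)x^2 - (64/9)x - 24
S_{2} f = -80x^5 - 56x^3 + (32/3)x^2 - 12x
(4D_q + S_{2}) f = -80x^5 - (4210/81)x^4 - 56x^3 - (436/9)x^2 - (172/9)x - 24


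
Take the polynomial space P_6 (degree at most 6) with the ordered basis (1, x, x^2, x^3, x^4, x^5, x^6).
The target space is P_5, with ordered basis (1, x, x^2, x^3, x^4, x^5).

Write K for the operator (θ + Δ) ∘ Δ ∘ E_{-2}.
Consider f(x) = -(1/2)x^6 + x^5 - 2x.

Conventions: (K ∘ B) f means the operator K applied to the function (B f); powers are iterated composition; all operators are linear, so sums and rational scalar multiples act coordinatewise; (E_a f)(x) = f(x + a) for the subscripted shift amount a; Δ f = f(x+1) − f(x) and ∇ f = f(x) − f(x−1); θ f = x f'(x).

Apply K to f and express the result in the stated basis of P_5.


g(x) = -15x^5 + 95x^4 - 220x^3 + 200x^2 - 8x - 61

E_{-2} f = -(1/2)x^6 + 7x^5 - 40x^4 + 120x^3 - 200x^2 + 174x - 60
Δ E_{-2} f = -3x^5 + (55/2)x^4 - 100x^3 + (365/2)x^2 - 168x + 121/2
θ (Δ ∘ E_{-2}) f = -15x^5 + 110x^4 - 300x^3 + 365x^2 - 168x
Δ (Δ ∘ E_{-2}) f = -15x^4 + 80x^3 - 165x^2 + 160x - 61
(θ + Δ) (Δ ∘ E_{-2}) f = -15x^5 + 95x^4 - 220x^3 + 200x^2 - 8x - 61


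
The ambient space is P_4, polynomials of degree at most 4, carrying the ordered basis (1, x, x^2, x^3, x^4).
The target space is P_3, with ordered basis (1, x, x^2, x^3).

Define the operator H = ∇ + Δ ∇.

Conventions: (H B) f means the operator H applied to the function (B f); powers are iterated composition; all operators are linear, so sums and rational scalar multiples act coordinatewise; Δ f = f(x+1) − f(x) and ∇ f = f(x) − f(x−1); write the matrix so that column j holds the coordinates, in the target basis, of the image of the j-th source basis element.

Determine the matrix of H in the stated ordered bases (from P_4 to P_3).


the matrix is [[0, 1, 1, 1, 1]; [0, 0, 2, 3, 4]; [0, 0, 0, 3, 6]; [0, 0, 0, 0, 4]] (rows listed top to bottom)

image of 1: 0
image of x: 1
image of x^2: 2x + 1
image of x^3: 3x^2 + 3x + 1
image of x^4: 4x^3 + 6x^2 + 4x + 1
each image's coordinates form column j of the matrix


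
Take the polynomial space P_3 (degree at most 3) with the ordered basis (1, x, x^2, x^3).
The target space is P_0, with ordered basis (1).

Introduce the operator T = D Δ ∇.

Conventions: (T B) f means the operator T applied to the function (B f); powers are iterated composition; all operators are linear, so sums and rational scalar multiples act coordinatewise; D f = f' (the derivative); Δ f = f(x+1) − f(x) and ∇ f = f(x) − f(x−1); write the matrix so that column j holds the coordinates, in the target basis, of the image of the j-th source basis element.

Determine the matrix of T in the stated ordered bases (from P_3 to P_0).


image of 1: 0
image of x: 0
image of x^2: 0
image of x^3: 6
each image's coordinates form column j of the matrix

the matrix is [[0, 0, 0, 6]] (rows listed top to bottom)


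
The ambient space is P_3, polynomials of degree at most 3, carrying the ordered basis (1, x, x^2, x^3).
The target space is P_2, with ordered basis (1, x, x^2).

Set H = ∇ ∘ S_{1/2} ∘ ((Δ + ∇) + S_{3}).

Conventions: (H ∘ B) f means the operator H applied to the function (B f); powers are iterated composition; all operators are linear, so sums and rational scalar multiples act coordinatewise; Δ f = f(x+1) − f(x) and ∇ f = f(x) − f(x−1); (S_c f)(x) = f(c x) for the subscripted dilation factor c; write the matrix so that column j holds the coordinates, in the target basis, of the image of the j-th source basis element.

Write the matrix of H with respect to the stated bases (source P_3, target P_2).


image of 1: 0
image of x: 3/2
image of x^2: (9/2)x - 1/4
image of x^3: (81/8)x^2 - (57/8)x + 15/8
each image's coordinates form column j of the matrix

the matrix is [[0, 3/2, -1/4, 15/8]; [0, 0, 9/2, -57/8]; [0, 0, 0, 81/8]] (rows listed top to bottom)


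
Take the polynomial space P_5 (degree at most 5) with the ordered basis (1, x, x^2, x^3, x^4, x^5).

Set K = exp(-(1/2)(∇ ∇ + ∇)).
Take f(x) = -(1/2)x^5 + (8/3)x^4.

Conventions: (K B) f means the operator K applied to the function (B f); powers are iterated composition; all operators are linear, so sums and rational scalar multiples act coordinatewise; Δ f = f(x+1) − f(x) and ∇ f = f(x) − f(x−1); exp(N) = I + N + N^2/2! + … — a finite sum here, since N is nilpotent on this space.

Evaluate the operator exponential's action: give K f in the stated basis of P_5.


order-1 term: (5/4)x^4 - (17/6)x^3 - (41/2)x^2 + (515/12)x - 295/12
order-2 term: -(5/4)x^3 + (1/4)x^2 + (149/8)x - 317/24
order-3 term: (5/8)x^2 + (13/24)x - 67/16
order-4 term: -(5/32)x - 7/48
order-5 term: 1/64
the series for exp(-(1/2)(∇ ∇ + ∇)) f terminates at order 5
exp(-(1/2)(∇ ∇ + ∇)) f = -(1/2)x^5 + (47/12)x^4 - (49/12)x^3 - (157/8)x^2 + (5945/96)x - 2695/64

the result is g(x) = -(1/2)x^5 + (47/12)x^4 - (49/12)x^3 - (157/8)x^2 + (5945/96)x - 2695/64


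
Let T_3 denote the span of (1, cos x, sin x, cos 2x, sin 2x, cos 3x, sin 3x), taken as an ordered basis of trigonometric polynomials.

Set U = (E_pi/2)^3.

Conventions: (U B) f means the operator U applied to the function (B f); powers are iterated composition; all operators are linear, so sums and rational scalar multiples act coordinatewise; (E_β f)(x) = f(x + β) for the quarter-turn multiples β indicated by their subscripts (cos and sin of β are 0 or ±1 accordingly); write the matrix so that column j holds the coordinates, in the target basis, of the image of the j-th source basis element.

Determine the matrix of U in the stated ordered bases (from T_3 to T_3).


image of 1: 1
image of cos x: sin x
image of sin x: -cos x
image of cos 2x: -cos 2x
image of sin 2x: -sin 2x
image of cos 3x: -sin 3x
image of sin 3x: cos 3x
each image's coordinates form column j of the matrix

the matrix is [[1, 0, 0, 0, 0, 0, 0]; [0, 0, -1, 0, 0, 0, 0]; [0, 1, 0, 0, 0, 0, 0]; [0, 0, 0, -1, 0, 0, 0]; [0, 0, 0, 0, -1, 0, 0]; [0, 0, 0, 0, 0, 0, 1]; [0, 0, 0, 0, 0, -1, 0]] (rows listed top to bottom)


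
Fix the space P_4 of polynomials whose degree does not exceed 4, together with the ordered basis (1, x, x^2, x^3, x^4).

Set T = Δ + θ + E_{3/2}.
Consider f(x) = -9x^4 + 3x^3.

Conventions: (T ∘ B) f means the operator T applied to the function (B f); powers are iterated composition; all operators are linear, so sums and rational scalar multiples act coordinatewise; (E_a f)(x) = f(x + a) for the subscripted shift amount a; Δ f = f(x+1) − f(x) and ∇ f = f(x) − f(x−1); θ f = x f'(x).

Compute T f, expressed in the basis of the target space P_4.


the result is g(x) = -45x^4 - 78x^3 - 153x^2 - (513/4)x - 663/16

Δ f = -36x^3 - 45x^2 - 27x - 6
θ f = -36x^4 + 9x^3
E_{3/2} f = -9x^4 - 51x^3 - 108x^2 - (405/4)x - 567/16
(Δ + θ + E_{3/2}) f = -45x^4 - 78x^3 - 153x^2 - (513/4)x - 663/16
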